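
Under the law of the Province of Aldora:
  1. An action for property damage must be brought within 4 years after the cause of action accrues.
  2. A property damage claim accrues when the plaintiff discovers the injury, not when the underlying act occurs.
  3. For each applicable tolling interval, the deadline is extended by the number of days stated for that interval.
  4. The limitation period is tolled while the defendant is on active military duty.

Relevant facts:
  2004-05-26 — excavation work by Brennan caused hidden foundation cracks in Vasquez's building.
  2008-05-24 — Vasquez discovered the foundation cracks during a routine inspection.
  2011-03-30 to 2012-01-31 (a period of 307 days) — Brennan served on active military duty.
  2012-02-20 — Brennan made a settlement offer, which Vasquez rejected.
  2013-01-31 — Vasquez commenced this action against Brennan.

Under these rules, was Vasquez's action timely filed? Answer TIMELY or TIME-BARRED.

TIMELY

Accrual is tied to discovery, so the period began on 2008-05-24 rather than on 2004-05-26 when the act occurred.
4 years from 2008-05-24 is 2012-05-24.
Because the defendant's active military service ran from 2011-03-30 to 2012-01-31, the deadline is extended by 307 days to 2013-03-27.
None of the other events listed affects the running of the period under the stated rules.
Filing on 2013-01-31 beat the 2013-03-27 deadline — the action is timely.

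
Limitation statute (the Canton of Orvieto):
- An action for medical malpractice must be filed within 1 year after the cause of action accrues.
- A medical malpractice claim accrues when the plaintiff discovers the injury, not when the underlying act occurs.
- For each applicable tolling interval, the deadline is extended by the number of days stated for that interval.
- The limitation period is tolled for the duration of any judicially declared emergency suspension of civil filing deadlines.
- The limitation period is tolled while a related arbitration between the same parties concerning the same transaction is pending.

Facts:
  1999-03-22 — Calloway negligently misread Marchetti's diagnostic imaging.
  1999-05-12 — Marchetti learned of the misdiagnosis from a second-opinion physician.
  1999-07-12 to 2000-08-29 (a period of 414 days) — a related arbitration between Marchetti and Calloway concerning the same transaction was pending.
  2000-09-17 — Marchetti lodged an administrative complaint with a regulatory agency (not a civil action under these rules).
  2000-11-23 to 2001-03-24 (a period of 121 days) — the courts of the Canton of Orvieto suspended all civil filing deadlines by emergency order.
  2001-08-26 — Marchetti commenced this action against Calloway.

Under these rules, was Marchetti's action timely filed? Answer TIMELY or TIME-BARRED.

The claim did not accrue until Marchetti discovered the injury on 1999-05-12; the 1999-03-22 act date does not start the clock under the stated rule.
1 year from 1999-05-12 is 2000-05-12.
Because the pending related arbitration ran from 1999-07-12 to 2000-08-29, the deadline is extended by 414 days to 2001-06-30.
The period was tolled for 121 days by the emergency suspension of filing deadlines (2000-11-23 to 2001-03-24), pushing the deadline to 2001-10-29.
None of the other events listed affects the running of the period under the stated rules.
The 2001-08-26 filing precedes the 2001-10-29 deadline; the claim is timely.

TIMELY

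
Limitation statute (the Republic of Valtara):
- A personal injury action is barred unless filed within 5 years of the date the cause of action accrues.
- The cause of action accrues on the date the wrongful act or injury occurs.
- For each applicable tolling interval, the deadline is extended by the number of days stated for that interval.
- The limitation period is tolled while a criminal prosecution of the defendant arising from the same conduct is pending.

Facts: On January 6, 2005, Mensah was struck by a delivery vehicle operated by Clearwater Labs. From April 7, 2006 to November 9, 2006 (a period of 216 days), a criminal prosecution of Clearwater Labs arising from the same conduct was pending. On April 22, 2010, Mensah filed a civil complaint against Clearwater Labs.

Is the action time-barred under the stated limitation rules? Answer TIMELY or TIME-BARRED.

The claim accrued on January 6, 2005, when the wrongful act occurred.
The untolled deadline — 5 years after January 6, 2005 — is January 6, 2010.
The period was tolled for 216 days by the pending criminal prosecution (April 7, 2006 to November 9, 2006), pushing the deadline to August 10, 2010.
Filing on April 22, 2010 beat the August 10, 2010 deadline — the action is timely.

TIMELY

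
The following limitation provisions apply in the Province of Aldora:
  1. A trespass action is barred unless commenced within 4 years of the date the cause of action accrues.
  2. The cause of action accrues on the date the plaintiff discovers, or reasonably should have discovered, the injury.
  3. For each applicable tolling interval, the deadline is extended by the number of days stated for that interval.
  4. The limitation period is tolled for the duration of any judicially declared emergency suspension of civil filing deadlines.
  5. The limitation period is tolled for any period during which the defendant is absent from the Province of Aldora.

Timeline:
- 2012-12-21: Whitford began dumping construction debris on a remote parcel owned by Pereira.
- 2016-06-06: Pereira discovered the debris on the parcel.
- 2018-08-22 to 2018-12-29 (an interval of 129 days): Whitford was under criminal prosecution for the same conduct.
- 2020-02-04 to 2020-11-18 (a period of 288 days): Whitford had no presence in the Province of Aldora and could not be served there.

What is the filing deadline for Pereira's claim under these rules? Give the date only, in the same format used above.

The claim did not accrue until Pereira discovered the injury on 2016-06-06; the 2012-12-21 act date does not start the clock under the stated rule.
4 years from 2016-06-06 is 2020-06-06.
The defendant's absence from the jurisdiction from 2020-02-04 to 2020-11-18 tolled the period for 288 days, extending the deadline to 2021-03-21.
No stated provision tolls the period for a criminal prosecution, so the interval from 2018-08-22 to 2018-12-29 has no effect on the deadline.

2021-03-21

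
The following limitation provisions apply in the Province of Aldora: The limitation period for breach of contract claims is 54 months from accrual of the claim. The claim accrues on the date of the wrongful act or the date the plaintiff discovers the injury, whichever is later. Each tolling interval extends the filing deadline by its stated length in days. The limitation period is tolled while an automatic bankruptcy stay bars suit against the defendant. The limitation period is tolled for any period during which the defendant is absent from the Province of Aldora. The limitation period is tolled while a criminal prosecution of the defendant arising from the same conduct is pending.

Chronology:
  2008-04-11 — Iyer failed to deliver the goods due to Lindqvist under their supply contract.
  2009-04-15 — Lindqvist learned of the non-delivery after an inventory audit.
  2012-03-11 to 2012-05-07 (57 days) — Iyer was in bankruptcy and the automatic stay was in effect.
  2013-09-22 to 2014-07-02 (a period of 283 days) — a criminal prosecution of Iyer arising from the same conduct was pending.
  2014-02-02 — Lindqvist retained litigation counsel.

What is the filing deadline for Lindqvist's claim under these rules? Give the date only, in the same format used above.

2014-09-20

The claim accrued on 2009-04-15 — the later of the 2008-04-11 act and the 2009-04-15 discovery.
The untolled deadline — 54 months after 2009-04-15 — is 2013-10-15.
The automatic bankruptcy stay from 2012-03-11 to 2012-05-07 tolled the period for 57 days, extending the deadline to 2013-12-11.
Because the pending criminal prosecution ran from 2013-09-22 to 2014-07-02, the deadline is extended by 283 days to 2014-09-20.
Nothing else in the chronology tolls or restarts the period.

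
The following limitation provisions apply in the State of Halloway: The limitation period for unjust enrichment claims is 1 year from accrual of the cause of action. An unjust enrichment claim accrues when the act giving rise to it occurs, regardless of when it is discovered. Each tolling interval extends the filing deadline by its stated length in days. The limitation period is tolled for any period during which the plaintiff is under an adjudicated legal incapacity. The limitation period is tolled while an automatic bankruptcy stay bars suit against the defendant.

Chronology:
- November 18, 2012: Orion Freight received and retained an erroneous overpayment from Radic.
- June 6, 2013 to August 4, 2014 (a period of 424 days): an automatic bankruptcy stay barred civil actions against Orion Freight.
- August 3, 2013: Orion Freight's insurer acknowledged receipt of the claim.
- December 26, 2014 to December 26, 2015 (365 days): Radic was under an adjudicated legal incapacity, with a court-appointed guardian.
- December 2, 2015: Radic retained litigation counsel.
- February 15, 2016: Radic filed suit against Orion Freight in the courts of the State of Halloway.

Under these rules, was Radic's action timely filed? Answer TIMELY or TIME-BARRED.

The claim accrued on November 18, 2012, when the wrongful act occurred.
Adding the 1 year base period to November 18, 2012 gives a deadline of November 18, 2013, before any tolling.
The automatic bankruptcy stay from June 6, 2013 to August 4, 2014 tolled the period for 424 days, extending the deadline to January 16, 2015.
Because the plaintiff's legal incapacity ran from December 26, 2014 to December 26, 2015, the deadline is extended by 365 days to January 16, 2016.
The other events in the timeline have no effect on the limitation period under the stated rules.
Radic filed on February 15, 2016, after the January 16, 2016 deadline, so the action is time-barred.

TIME-BARRED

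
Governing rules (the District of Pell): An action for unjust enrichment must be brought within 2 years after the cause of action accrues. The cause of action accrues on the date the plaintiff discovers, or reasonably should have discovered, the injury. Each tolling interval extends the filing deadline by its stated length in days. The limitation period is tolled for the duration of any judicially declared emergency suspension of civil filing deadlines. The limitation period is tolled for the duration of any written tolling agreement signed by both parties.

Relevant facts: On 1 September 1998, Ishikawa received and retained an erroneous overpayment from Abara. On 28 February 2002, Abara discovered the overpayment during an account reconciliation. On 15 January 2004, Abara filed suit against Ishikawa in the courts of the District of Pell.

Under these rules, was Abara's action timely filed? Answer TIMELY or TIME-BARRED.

Under the discovery rule, the claim accrued on 28 February 2002, when Abara discovered the injury — not on the 1 September 1998 date of the underlying act.
The untolled deadline — 2 years after 28 February 2002 — is 28 February 2004.
The 15 January 2004 filing precedes the 28 February 2004 deadline; the claim is timely.

TIMELY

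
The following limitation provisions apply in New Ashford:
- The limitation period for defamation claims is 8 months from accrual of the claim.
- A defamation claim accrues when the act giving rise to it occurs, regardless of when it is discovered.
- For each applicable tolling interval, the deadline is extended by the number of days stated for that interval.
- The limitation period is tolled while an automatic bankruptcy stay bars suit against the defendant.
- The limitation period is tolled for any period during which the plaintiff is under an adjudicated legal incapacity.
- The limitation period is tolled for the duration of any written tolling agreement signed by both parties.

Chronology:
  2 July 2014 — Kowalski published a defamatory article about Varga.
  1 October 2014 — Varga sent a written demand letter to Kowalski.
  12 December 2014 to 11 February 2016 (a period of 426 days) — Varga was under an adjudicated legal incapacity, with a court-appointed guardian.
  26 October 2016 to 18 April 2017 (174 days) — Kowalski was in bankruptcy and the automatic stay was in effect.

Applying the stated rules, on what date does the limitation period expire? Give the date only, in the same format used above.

1 May 2016

The claim accrued on 2 July 2014, when the wrongful act occurred.
Adding the 8 months base period to 2 July 2014 gives a deadline of 2 March 2015, before any tolling.
Because the plaintiff's legal incapacity ran from 12 December 2014 to 11 February 2016, the deadline is extended by 426 days to 1 May 2016.
The automatic bankruptcy stay starting 26 October 2016 came too late — the period had run on 1 May 2016 — and so does not extend the deadline.
None of the other events listed affects the running of the period under the stated rules.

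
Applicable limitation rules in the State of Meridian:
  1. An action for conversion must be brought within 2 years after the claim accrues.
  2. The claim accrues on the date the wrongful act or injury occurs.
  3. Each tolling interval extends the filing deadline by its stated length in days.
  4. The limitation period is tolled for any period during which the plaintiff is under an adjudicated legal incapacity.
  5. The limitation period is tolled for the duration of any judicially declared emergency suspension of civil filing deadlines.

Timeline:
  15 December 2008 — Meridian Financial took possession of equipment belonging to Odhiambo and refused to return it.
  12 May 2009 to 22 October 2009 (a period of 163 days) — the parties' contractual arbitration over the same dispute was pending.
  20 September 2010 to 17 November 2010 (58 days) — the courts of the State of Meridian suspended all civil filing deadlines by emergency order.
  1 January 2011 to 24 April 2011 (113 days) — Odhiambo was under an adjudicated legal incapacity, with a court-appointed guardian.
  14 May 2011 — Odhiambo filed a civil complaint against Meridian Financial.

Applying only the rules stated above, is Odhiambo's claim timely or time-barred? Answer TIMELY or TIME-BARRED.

The claim accrued on 15 December 2008, the date of the act.
Adding the 2 years base period to 15 December 2008 gives a deadline of 15 December 2010, before any tolling.
Because the emergency suspension of filing deadlines ran from 20 September 2010 to 17 November 2010, the deadline is extended by 58 days to 11 February 2011.
The plaintiff's legal incapacity from 1 January 2011 to 24 April 2011 tolled the period for 113 days, extending the deadline to 4 June 2011.
The pending related arbitration from 12 May 2009 to 22 October 2009 does not toll the period, because no stated rule makes a pending arbitration a tolling event.
Filing on 14 May 2011 beat the 4 June 2011 deadline — the action is timely.

TIMELY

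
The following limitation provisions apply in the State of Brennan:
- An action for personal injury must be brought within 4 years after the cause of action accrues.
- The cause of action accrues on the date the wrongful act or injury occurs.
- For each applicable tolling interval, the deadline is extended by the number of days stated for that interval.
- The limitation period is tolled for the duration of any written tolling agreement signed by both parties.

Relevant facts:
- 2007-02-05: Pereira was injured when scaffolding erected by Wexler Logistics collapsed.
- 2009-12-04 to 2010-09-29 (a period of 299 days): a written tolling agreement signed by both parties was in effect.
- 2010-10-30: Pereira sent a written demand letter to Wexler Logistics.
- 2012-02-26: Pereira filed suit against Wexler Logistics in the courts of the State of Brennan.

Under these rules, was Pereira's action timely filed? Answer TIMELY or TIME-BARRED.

TIME-BARRED

The cause of action accrued on 2007-02-05, the date of the act.
The untolled deadline — 4 years after 2007-02-05 — is 2011-02-05.
The written tolling agreement from 2009-12-04 to 2010-09-29 tolled the period for 299 days, extending the deadline to 2011-12-01.
Nothing else in the chronology tolls or restarts the period.
The 2012-02-26 filing falls after the 2011-12-01 deadline; the claim is time-barred.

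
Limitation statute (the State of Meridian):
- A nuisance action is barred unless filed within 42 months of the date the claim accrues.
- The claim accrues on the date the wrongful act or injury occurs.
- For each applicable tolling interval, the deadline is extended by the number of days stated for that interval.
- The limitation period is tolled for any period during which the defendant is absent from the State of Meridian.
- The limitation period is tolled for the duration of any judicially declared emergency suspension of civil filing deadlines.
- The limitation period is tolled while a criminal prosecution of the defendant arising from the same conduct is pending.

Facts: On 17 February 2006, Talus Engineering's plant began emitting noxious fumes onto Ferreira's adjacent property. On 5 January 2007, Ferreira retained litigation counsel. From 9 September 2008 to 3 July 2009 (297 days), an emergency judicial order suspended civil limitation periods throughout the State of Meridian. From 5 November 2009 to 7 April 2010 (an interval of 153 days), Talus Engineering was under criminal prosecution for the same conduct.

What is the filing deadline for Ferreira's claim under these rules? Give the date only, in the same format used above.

10 November 2010

The limitation period began to run on 17 February 2006.
Adding the 42 months base period to 17 February 2006 gives a deadline of 17 August 2009, before any tolling.
The emergency suspension of filing deadlines from 9 September 2008 to 3 July 2009 tolled the period for 297 days, extending the deadline to 10 June 2010.
Because the pending criminal prosecution ran from 5 November 2009 to 7 April 2010, the deadline is extended by 153 days to 10 November 2010.
The other events in the timeline have no effect on the limitation period under the stated rules.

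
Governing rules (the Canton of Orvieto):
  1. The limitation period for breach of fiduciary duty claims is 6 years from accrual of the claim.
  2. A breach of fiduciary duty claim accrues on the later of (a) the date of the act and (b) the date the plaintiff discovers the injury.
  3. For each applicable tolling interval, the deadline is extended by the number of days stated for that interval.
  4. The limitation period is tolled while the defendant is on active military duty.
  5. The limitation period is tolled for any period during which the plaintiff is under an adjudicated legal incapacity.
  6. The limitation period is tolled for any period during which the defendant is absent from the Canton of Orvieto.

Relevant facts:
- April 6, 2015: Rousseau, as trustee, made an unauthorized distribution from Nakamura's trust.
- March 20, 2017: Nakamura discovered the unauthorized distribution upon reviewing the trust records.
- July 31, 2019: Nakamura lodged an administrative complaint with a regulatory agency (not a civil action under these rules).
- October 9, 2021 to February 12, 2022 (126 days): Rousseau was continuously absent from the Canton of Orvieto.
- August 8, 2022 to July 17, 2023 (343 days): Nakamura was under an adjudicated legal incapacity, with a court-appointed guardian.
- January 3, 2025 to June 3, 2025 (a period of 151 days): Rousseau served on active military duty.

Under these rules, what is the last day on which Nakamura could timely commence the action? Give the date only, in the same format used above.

July 1, 2024

Because discovery on March 20, 2017 post-dates the April 6, 2015 act, accrual under the later-of rule falls on March 20, 2017.
The untolled deadline — 6 years after March 20, 2017 — is March 20, 2023.
Because the defendant's absence from the jurisdiction ran from October 9, 2021 to February 12, 2022, the deadline is extended by 126 days to July 24, 2023.
The plaintiff's legal incapacity from August 8, 2022 to July 17, 2023 tolled the period for 343 days, extending the deadline to July 1, 2024.
The defendant's active military service starting January 3, 2025 came too late — the period had run on July 1, 2024 — and so does not extend the deadline.
None of the other events listed affects the running of the period under the stated rules.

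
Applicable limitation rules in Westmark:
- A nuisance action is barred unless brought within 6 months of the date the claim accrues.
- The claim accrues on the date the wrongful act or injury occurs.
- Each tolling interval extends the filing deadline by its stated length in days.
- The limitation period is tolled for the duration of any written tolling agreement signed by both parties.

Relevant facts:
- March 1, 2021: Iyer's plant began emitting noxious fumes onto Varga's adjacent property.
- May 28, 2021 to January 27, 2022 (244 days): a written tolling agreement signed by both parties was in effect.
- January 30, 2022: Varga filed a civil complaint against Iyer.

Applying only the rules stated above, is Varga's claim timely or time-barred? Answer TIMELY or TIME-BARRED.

TIMELY

The limitation period began to run on March 1, 2021.
The untolled deadline — 6 months after March 1, 2021 — is September 1, 2021.
The written tolling agreement from May 28, 2021 to January 27, 2022 tolled the period for 244 days, extending the deadline to May 3, 2022.
Filing on January 30, 2022 beat the May 3, 2022 deadline — the action is timely.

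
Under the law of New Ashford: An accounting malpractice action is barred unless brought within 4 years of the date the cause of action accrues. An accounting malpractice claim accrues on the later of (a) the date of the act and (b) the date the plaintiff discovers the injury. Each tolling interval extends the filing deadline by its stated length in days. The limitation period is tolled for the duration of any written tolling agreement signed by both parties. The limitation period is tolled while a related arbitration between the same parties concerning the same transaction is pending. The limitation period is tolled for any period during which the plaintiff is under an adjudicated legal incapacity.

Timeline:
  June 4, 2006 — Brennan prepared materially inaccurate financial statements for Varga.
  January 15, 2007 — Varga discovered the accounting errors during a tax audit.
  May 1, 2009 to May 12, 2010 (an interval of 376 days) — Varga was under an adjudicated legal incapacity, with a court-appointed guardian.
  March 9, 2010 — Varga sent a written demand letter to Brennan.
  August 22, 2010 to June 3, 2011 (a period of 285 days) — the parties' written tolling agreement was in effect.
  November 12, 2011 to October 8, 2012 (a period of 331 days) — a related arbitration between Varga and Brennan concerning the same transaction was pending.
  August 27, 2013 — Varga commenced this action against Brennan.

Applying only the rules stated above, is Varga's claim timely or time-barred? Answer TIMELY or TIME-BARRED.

Because discovery on January 15, 2007 post-dates the June 4, 2006 act, accrual under the later-of rule falls on January 15, 2007.
Adding the 4 years base period to January 15, 2007 gives a deadline of January 15, 2011, before any tolling.
The period was tolled for 376 days by the plaintiff's legal incapacity (May 1, 2009 to May 12, 2010), pushing the deadline to January 26, 2012.
Because the written tolling agreement ran from August 22, 2010 to June 3, 2011, the deadline is extended by 285 days to November 6, 2012.
The pending related arbitration from November 12, 2011 to October 8, 2012 tolled the period for 331 days, extending the deadline to October 3, 2013.
None of the other events listed affects the running of the period under the stated rules.
Varga filed on August 27, 2013, before the October 3, 2013 deadline, so the action is timely.

TIMELY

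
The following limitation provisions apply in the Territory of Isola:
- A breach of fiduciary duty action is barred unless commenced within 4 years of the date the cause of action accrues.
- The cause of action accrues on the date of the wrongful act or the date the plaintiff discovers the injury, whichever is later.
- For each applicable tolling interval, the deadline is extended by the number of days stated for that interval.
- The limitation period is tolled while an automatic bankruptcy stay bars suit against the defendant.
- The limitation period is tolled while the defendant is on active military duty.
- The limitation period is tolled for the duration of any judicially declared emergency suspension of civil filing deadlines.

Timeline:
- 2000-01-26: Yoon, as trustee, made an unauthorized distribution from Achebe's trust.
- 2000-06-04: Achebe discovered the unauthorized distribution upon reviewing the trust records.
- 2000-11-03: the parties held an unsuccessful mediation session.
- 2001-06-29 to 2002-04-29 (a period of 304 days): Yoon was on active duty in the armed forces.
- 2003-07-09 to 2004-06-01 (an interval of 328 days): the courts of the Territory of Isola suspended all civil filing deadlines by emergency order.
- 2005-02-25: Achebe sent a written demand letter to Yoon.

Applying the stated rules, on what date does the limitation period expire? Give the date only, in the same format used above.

2006-02-26

The claim accrued on 2000-06-04 — the later of the 2000-01-26 act and the 2000-06-04 discovery.
The untolled deadline — 4 years after 2000-06-04 — is 2004-06-04.
The period was tolled for 304 days by the defendant's active military service (2001-06-29 to 2002-04-29), pushing the deadline to 2005-04-04.
The emergency suspension of filing deadlines from 2003-07-09 to 2004-06-01 tolled the period for 328 days, extending the deadline to 2006-02-26.
None of the other events listed affects the running of the period under the stated rules.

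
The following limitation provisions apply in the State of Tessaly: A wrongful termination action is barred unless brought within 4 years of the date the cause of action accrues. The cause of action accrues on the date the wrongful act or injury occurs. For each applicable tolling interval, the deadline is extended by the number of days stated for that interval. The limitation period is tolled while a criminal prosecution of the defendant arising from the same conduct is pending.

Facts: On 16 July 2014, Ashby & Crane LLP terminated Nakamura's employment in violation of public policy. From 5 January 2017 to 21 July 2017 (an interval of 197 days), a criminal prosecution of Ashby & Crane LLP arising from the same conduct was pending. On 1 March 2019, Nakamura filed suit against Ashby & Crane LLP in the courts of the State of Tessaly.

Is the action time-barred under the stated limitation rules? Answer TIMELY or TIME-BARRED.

TIME-BARRED

The cause of action accrued on 16 July 2014, the date of the act.
Adding the 4 years base period to 16 July 2014 gives a deadline of 16 July 2018, before any tolling.
The period was tolled for 197 days by the pending criminal prosecution (5 January 2017 to 21 July 2017), pushing the deadline to 29 January 2019.
Filing on 1 March 2019 missed the 29 January 2019 deadline — the action is time-barred.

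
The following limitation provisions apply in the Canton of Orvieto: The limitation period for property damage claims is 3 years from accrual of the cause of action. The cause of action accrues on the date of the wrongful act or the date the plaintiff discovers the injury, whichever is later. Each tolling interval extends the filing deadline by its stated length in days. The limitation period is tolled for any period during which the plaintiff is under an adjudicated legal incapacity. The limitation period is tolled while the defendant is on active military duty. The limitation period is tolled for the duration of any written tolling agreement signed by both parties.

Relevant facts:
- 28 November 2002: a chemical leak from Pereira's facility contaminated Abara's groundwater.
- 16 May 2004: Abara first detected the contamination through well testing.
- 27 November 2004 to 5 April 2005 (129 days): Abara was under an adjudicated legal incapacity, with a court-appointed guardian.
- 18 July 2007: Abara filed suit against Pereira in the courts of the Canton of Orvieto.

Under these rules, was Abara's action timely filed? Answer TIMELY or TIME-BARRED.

TIMELY

The claim accrued on 16 May 2004 — the later of the 28 November 2002 act and the 16 May 2004 discovery.
The untolled deadline — 3 years after 16 May 2004 — is 16 May 2007.
The period was tolled for 129 days by the plaintiff's legal incapacity (27 November 2004 to 5 April 2005), pushing the deadline to 22 September 2007.
Abara filed on 18 July 2007, before the 22 September 2007 deadline, so the action is timely.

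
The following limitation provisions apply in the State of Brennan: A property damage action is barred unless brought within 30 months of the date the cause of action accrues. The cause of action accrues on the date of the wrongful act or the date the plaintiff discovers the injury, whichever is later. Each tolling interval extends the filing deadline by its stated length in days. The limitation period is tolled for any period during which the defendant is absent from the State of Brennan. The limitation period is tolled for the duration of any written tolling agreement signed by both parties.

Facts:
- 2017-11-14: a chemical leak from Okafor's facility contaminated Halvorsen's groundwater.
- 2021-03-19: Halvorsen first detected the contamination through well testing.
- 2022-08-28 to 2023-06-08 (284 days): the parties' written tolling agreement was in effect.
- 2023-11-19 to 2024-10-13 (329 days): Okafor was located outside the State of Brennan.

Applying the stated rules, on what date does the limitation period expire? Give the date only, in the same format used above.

2025-05-24

The claim accrued on 2021-03-19 — the later of the 2017-11-14 act and the 2021-03-19 discovery.
30 months from 2021-03-19 is 2023-09-19.
The period was tolled for 284 days by the written tolling agreement (2022-08-28 to 2023-06-08), pushing the deadline to 2024-06-29.
Because the defendant's absence from the jurisdiction ran from 2023-11-19 to 2024-10-13, the deadline is extended by 329 days to 2025-05-24.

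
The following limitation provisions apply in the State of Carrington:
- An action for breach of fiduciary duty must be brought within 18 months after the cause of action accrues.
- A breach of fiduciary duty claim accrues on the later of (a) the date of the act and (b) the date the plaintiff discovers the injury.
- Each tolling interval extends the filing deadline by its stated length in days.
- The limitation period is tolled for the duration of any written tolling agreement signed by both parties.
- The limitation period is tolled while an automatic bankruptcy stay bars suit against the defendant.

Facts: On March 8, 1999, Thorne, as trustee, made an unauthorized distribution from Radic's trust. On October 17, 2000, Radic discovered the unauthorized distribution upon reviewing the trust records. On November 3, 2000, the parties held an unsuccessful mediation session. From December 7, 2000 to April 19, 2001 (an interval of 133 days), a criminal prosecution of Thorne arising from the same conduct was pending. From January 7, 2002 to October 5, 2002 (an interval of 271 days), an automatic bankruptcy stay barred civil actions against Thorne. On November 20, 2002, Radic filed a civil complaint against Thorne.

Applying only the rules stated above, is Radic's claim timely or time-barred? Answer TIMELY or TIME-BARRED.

Because discovery on October 17, 2000 post-dates the March 8, 1999 act, accrual under the later-of rule falls on October 17, 2000.
18 months from October 17, 2000 is April 17, 2002.
The automatic bankruptcy stay from January 7, 2002 to October 5, 2002 tolled the period for 271 days, extending the deadline to January 13, 2003.
No stated provision tolls the period for a criminal prosecution, so the interval from December 7, 2000 to April 19, 2001 has no effect on the deadline.
None of the other events listed affects the running of the period under the stated rules.
The November 20, 2002 filing precedes the January 13, 2003 deadline; the claim is timely.

TIMELY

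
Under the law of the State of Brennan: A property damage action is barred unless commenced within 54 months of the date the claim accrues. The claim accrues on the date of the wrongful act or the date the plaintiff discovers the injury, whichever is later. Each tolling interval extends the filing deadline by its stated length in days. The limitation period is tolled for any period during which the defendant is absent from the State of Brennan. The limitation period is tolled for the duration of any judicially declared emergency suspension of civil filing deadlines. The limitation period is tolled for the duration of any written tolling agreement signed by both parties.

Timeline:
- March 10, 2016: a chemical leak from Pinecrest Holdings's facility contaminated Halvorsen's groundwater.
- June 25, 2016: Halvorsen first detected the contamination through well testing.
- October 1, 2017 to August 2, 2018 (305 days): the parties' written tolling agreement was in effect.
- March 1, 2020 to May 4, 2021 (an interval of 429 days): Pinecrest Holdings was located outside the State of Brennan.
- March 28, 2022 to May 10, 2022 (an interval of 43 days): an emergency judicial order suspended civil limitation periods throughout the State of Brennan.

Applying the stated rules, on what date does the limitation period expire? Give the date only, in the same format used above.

February 10, 2023

Because discovery on June 25, 2016 post-dates the March 10, 2016 act, accrual under the later-of rule falls on June 25, 2016.
Adding the 54 months base period to June 25, 2016 gives a deadline of December 25, 2020, before any tolling.
The period was tolled for 305 days by the written tolling agreement (October 1, 2017 to August 2, 2018), pushing the deadline to October 26, 2021.
The defendant's absence from the jurisdiction from March 1, 2020 to May 4, 2021 tolled the period for 429 days, extending the deadline to December 29, 2022.
Because the emergency suspension of filing deadlines ran from March 28, 2022 to May 10, 2022, the deadline is extended by 43 days to February 10, 2023.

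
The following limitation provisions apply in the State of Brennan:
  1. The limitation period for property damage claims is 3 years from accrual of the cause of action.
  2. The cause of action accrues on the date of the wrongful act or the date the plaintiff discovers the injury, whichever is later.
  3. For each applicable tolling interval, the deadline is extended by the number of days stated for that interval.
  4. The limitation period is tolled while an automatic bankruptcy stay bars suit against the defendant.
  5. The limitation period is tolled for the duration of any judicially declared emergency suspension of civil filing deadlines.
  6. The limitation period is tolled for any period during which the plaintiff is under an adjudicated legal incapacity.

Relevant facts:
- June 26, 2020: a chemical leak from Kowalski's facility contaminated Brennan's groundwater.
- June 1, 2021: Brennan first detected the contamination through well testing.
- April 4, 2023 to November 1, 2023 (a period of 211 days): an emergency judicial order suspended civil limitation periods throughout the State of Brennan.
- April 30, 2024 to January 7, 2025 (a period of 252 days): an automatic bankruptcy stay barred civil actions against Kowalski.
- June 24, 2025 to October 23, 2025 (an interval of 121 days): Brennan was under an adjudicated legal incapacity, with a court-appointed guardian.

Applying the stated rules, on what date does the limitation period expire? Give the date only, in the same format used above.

January 6, 2026

Taking the later of the act (June 26, 2020) and discovery (June 1, 2021), the claim accrued on June 1, 2021.
3 years from June 1, 2021 is June 1, 2024.
The emergency suspension of filing deadlines from April 4, 2023 to November 1, 2023 tolled the period for 211 days, extending the deadline to December 29, 2024.
Because the automatic bankruptcy stay ran from April 30, 2024 to January 7, 2025, the deadline is extended by 252 days to September 7, 2025.
The period was tolled for 121 days by the plaintiff's legal incapacity (June 24, 2025 to October 23, 2025), pushing the deadline to January 6, 2026.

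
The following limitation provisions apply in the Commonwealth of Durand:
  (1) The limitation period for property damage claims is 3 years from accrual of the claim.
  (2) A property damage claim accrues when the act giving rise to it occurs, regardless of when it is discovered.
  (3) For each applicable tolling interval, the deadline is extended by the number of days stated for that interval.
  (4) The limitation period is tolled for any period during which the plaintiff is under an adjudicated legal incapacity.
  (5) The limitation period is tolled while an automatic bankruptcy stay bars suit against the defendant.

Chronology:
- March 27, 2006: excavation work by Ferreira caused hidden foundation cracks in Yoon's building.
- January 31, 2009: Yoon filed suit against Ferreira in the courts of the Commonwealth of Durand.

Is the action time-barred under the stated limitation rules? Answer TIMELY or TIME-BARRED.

The claim accrued on March 27, 2006, the date of the act.
The untolled deadline — 3 years after March 27, 2006 — is March 27, 2009.
Yoon filed on January 31, 2009, before the March 27, 2009 deadline, so the action is timely.

TIMELY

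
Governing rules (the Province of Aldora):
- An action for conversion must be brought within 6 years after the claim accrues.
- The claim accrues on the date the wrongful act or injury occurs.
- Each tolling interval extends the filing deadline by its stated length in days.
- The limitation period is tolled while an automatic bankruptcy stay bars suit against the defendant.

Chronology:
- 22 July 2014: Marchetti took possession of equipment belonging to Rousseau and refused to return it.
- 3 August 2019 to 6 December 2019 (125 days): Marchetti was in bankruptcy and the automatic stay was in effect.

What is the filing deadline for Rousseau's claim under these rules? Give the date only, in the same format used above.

24 November 2020

The claim accrued on 22 July 2014, when the wrongful act occurred.
6 years from 22 July 2014 is 22 July 2020.
Because the automatic bankruptcy stay ran from 3 August 2019 to 6 December 2019, the deadline is extended by 125 days to 24 November 2020.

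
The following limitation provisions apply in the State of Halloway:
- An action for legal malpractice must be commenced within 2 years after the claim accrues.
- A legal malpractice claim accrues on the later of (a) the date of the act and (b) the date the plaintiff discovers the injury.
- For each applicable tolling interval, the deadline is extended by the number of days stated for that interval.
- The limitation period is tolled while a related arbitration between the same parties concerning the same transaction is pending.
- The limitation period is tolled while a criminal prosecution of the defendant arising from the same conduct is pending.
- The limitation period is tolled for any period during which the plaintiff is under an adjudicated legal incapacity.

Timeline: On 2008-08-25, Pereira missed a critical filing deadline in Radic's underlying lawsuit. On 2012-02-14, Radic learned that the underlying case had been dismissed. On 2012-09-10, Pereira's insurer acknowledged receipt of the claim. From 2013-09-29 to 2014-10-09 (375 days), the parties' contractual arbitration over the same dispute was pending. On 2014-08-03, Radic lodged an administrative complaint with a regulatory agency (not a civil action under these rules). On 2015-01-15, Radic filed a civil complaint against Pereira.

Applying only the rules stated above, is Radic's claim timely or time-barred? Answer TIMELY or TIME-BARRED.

TIMELY

The claim accrued on 2012-02-14 — the later of the 2008-08-25 act and the 2012-02-14 discovery.
The untolled deadline — 2 years after 2012-02-14 — is 2014-02-14.
The period was tolled for 375 days by the pending related arbitration (2013-09-29 to 2014-10-09), pushing the deadline to 2015-02-24.
None of the other events listed affects the running of the period under the stated rules.
The 2015-01-15 filing precedes the 2015-02-24 deadline; the claim is timely.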